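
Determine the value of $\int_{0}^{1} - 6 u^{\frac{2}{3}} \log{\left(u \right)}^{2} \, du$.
$- \frac{324}{125}$

Begin with the known integral
$$J(a) = \int_{0}^{1} - 6 u^{a} \, du = - \frac{6}{a + 1}.$$

Differentiating under the integral sign brings down a factor of $\ln u$:
$$\frac{dJ}{da} = \int_{0}^{1} - 6 u^{a} \log{\left(u \right)} \, du = \frac{6}{\left(a + 1\right)^{2}}.$$

Repeating twice in total — each differentiation brings down another $\ln u$ — gives
$$\frac{d^{2}J}{da^{2}} = \int_{0}^{1} - 6 u^{a} \log{\left(u \right)}^{2} \, du = - \frac{12}{\left(a + 1\right)^{3}},$$
and the integrand here is exactly the target integrand, so $I = - \frac{12}{\left(a + 1\right)^{3}}$.

Setting $a = \frac{2}{3}$:
$$I = - \frac{324}{125}.$$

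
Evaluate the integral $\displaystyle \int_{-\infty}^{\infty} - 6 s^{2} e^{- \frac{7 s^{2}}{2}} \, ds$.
$- \frac{6 \sqrt{14} \sqrt{\pi}}{49}$

Start from the elementary integral
$$J(a) = \int_{-\infty}^{\infty} - 6 e^{- a s^{2}} \, ds = - \frac{6 \sqrt{\pi}}{\sqrt{a}}.$$

Differentiating under the integral sign brings down a factor of $(-s^2)$:
$$\frac{dJ}{da} = \int_{-\infty}^{\infty} 6 s^{2} e^{- a s^{2}} \, ds = \frac{3 \sqrt{\pi}}{a^{\frac{3}{2}}}.$$

The integral on the left is $-I$, so $I = - \frac{3 \sqrt{\pi}}{a^{\frac{3}{2}}}$.

Setting $a = \frac{7}{2}$:
$$I = - \frac{6 \sqrt{14} \sqrt{\pi}}{49}.$$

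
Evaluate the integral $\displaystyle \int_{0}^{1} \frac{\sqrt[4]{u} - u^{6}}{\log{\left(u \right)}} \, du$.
$- \log{\left(28 \right)} + \log{\left(5 \right)}$

Replace the exponent $6$ by a parameter $a$: let $I(a) = \int_{0}^{1} \frac{\sqrt[4]{u} - u^{a}}{\log{\left(u \right)}} \, du$.

Since $\dfrac{\partial}{\partial a}\,u^{a} = u^{a} \ln u$, the $\ln u$ in the denominator cancels and
$$\frac{dI}{da} = \int_{0}^{1} -1 u^{a} \, du = -1 \left[\frac{u^{a+1}}{a+1}\right]_0^1 = - \frac{1}{a + 1}.$$

Integrating with respect to $a$ gives $I(a) = - \log{\left(\frac{4 a}{5} + \frac{4}{5} \right)} + C$.

At $a = \frac{1}{4}$ the integrand is identically $0$, so $I(\frac{1}{4}) = 0$. The closed form gives $0$, hence $C = 0$.

Setting $a = 6$:
$$I = - \log{\left(28 \right)} + \log{\left(5 \right)}.$$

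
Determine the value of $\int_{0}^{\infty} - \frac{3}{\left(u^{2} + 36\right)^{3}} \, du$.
$- \frac{\pi}{13824}$

Begin with the known result
$$J(a) = \int_{0}^{\infty} - \frac{3}{a^{2} + u^{2}} \, du = - \frac{3 \pi}{2 a}.$$

Differentiating under the integral sign with respect to $a$,
$$\frac{dJ}{da} = \int_{0}^{\infty} \frac{6 a}{\left(a^{2} + u^{2}\right)^{2}} \, du = \frac{3 \pi}{2 a^{2}},$$
so $\int_{0}^{\infty} - \frac{3}{\left(a^{2} + u^{2}\right)^{2}} \, du = - \frac{3 \pi}{4 a^{3}}$.

Repeating — each differentiation of $1/(u^2+a^2)^j$ produces $-2ja/(u^2+a^2)^{j+1}$ — and dividing through by $-2ja$ at each step yields, after $2$ differentiations in total,
$$\int_{0}^{\infty} - \frac{3}{\left(a^{2} + u^{2}\right)^{3}} \, du = - \frac{9 \pi}{16 a^{5}}.$$

Setting $a = 6$:
$$I = - \frac{\pi}{13824}.$$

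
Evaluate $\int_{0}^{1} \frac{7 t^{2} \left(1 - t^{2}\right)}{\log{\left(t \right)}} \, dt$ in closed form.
$\log{\left(\frac{2187}{78125} \right)}$

Replace the exponent $4$ by a parameter $a$: let $I(a) = \int_{0}^{1} \frac{7 \left(t^{2} - t^{a}\right)}{\log{\left(t \right)}} \, dt$.

Since $\dfrac{\partial}{\partial a}\,t^{a} = t^{a} \ln t$, the $\ln t$ in the denominator cancels and
$$\frac{dI}{da} = \int_{0}^{1} -7 t^{a} \, dt = -7 \left[\frac{t^{a+1}}{a+1}\right]_0^1 = - \frac{7}{a + 1}.$$

Integrating with respect to $a$ gives $I(a) = \log{\left(\frac{2187}{\left(a + 1\right)^{7}} \right)} + C$.

At $a = 2$ the integrand is identically $0$, so $I(2) = 0$. The closed form gives $0$, hence $C = 0$.

Setting $a = 4$:
$$I = \log{\left(\frac{2187}{78125} \right)}.$$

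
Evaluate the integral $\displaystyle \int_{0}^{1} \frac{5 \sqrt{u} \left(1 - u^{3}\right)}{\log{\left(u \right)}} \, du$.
$- \log{\left(243 \right)}$

Replace the exponent $\frac{7}{2}$ by a parameter $a$: let $I(a) = \int_{0}^{1} \frac{5 \left(\sqrt{u} - u^{a}\right)}{\log{\left(u \right)}} \, du$.

Since $\dfrac{\partial}{\partial a}\,u^{a} = u^{a} \ln u$, the $\ln u$ in the denominator cancels and
$$\frac{dI}{da} = \int_{0}^{1} -5 u^{a} \, du = -5 \left[\frac{u^{a+1}}{a+1}\right]_0^1 = - \frac{5}{a + 1}.$$

Integrating with respect to $a$ gives $I(a) = - \log{\left(\frac{32 \left(a + 1\right)^{5}}{243} \right)} + C$.

At $a = \frac{1}{2}$ the integrand is identically $0$, so $I(\frac{1}{2}) = 0$. The closed form gives $0$, hence $C = 0$.

Setting $a = \frac{7}{2}$:
$$I = - \log{\left(243 \right)}.$$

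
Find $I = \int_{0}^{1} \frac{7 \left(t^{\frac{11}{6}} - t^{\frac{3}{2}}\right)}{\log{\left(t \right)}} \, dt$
$- \log{\left(\frac{170859375}{410338673} \right)}$

Consider the one-parameter family: let $I(a) = \int_{0}^{1} \frac{7 \left(t^{\frac{11}{6}} - t^{a}\right)}{\log{\left(t \right)}} \, dt$.

Since $\dfrac{\partial}{\partial a}\,t^{a} = t^{a} \ln t$, the $\ln t$ in the denominator cancels and
$$\frac{dI}{da} = \int_{0}^{1} -7 t^{a} \, dt = -7 \left[\frac{t^{a+1}}{a+1}\right]_0^1 = - \frac{7}{a + 1}.$$

Integrating with respect to $a$ gives $I(a) = - \log{\left(\frac{279936 \left(a + 1\right)^{7}}{410338673} \right)} + C$.

At $a = \frac{11}{6}$ the integrand is identically $0$, so $I(\frac{11}{6}) = 0$. The closed form gives $0$, hence $C = 0$.

Setting $a = \frac{3}{2}$:
$$I = - \log{\left(\frac{170859375}{410338673} \right)}.$$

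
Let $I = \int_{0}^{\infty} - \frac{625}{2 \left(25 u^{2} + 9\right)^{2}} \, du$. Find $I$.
$- \frac{125 \pi}{216}$

Recall the elementary integral
$$J(a) = \int_{0}^{\infty} - \frac{1}{2 \left(a^{2} + u^{2}\right)} \, du = - \frac{\pi}{4 a}.$$

Differentiating under the integral sign with respect to $a$,
$$\frac{dJ}{da} = \int_{0}^{\infty} \frac{a}{\left(a^{2} + u^{2}\right)^{2}} \, du = \frac{\pi}{4 a^{2}},$$
so $\int_{0}^{\infty} - \frac{1}{2 \left(a^{2} + u^{2}\right)^{2}} \, du = - \frac{\pi}{8 a^{3}}$.

Setting $a = \frac{3}{5}$:
$$I = - \frac{125 \pi}{216}.$$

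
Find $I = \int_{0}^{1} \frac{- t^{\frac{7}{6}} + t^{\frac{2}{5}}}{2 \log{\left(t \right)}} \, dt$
$- \log{\left(65 \right)} + \frac{\log{\left(2730 \right)}}{2}$

Consider the one-parameter family: let $I(a) = \int_{0}^{1} \frac{- t^{\frac{7}{6}} + t^{a}}{2 \log{\left(t \right)}} \, dt$.

Since $\dfrac{\partial}{\partial a}\,t^{a} = t^{a} \ln t$, the $\ln t$ in the denominator cancels and
$$\frac{dI}{da} = \int_{0}^{1} \frac{1}{2} t^{a} \, dt = \frac{1}{2} \left[\frac{t^{a+1}}{a+1}\right]_0^1 = \frac{1}{2 \left(a + 1\right)}.$$

Integrating with respect to $a$ gives $I(a) = \log{\left(\frac{\sqrt{78} \sqrt{a + 1}}{13} \right)} + C$.

At $a = \frac{7}{6}$ the integrand is identically $0$, so $I(\frac{7}{6}) = 0$. The closed form gives $0$, hence $C = 0$.

Setting $a = \frac{2}{5}$:
$$I = - \log{\left(65 \right)} + \frac{\log{\left(2730 \right)}}{2}.$$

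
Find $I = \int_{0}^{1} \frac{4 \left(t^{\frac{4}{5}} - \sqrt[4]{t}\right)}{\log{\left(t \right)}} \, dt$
$- \log{\left(\frac{390625}{1679616} \right)}$

Introduce a parameter $a$ in the exponent: let $I(a) = \int_{0}^{1} \frac{4 \left(t^{\frac{4}{5}} - t^{a}\right)}{\log{\left(t \right)}} \, dt$.

Since $\dfrac{\partial}{\partial a}\,t^{a} = t^{a} \ln t$, the $\ln t$ in the denominator cancels and
$$\frac{dI}{da} = \int_{0}^{1} -4 t^{a} \, dt = -4 \left[\frac{t^{a+1}}{a+1}\right]_0^1 = - \frac{4}{a + 1}.$$

Integrating with respect to $a$ gives $I(a) = - \log{\left(\frac{625 \left(a + 1\right)^{4}}{6561} \right)} + C$.

At $a = \frac{4}{5}$ the integrand is identically $0$, so $I(\frac{4}{5}) = 0$. The closed form gives $0$, hence $C = 0$.

Setting $a = \frac{1}{4}$:
$$I = - \log{\left(\frac{390625}{1679616} \right)}.$$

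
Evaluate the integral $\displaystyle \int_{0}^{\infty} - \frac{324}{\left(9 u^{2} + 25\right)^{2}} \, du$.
$- \frac{27 \pi}{125}$

Recall the elementary integral
$$J(a) = \int_{0}^{\infty} - \frac{4}{a^{2} + u^{2}} \, du = - \frac{2 \pi}{a}.$$

Differentiating under the integral sign with respect to $a$,
$$\frac{dJ}{da} = \int_{0}^{\infty} \frac{8 a}{\left(a^{2} + u^{2}\right)^{2}} \, du = \frac{2 \pi}{a^{2}},$$
so $\int_{0}^{\infty} - \frac{4}{\left(a^{2} + u^{2}\right)^{2}} \, du = - \frac{\pi}{a^{3}}$.

Setting $a = \frac{5}{3}$:
$$I = - \frac{27 \pi}{125}.$$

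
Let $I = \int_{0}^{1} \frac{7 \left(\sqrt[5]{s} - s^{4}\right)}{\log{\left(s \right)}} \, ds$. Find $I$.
$- \log{\left(\frac{6103515625}{279936} \right)}$

Replace the exponent $4$ by a parameter $a$: let $I(a) = \int_{0}^{1} \frac{7 \left(\sqrt[5]{s} - s^{a}\right)}{\log{\left(s \right)}} \, ds$.

Since $\dfrac{\partial}{\partial a}\,s^{a} = s^{a} \ln s$, the $\ln s$ in the denominator cancels and
$$\frac{dI}{da} = \int_{0}^{1} -7 s^{a} \, ds = -7 \left[\frac{s^{a+1}}{a+1}\right]_0^1 = - \frac{7}{a + 1}.$$

Integrating with respect to $a$ gives $I(a) = - \log{\left(\frac{78125 \left(a + 1\right)^{7}}{279936} \right)} + C$.

At $a = \frac{1}{5}$ the integrand is identically $0$, so $I(\frac{1}{5}) = 0$. The closed form gives $0$, hence $C = 0$.

Setting $a = 4$:
$$I = - \log{\left(\frac{6103515625}{279936} \right)}.$$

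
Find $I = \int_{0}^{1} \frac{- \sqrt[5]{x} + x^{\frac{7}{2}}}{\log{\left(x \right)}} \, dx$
$- \log{\left(\frac{4}{15} \right)}$

Replace the exponent $\frac{1}{5}$ by a parameter $a$: let $I(a) = \int_{0}^{1} \frac{x^{\frac{7}{2}} - x^{a}}{\log{\left(x \right)}} \, dx$.

Since $\dfrac{\partial}{\partial a}\,x^{a} = x^{a} \ln x$, the $\ln x$ in the denominator cancels and
$$\frac{dI}{da} = \int_{0}^{1} -1 x^{a} \, dx = -1 \left[\frac{x^{a+1}}{a+1}\right]_0^1 = - \frac{1}{a + 1}.$$

Integrating with respect to $a$ gives $I(a) = - \log{\left(\frac{2 a}{9} + \frac{2}{9} \right)} + C$.

At $a = \frac{7}{2}$ the integrand is identically $0$, so $I(\frac{7}{2}) = 0$. The closed form gives $0$, hence $C = 0$.

Setting $a = \frac{1}{5}$:
$$I = - \log{\left(\frac{4}{15} \right)}.$$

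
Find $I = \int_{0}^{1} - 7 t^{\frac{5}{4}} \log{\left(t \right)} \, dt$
$\frac{112}{81}$

Consider the simpler parametrised integral
$$J(a) = \int_{0}^{1} - 7 t^{a} \, dt = - \frac{7}{a + 1}.$$

Differentiating under the integral sign brings down a factor of $\ln t$:
$$\frac{dJ}{da} = \int_{0}^{1} - 7 t^{a} \log{\left(t \right)} \, dt = \frac{7}{\left(a + 1\right)^{2}}.$$

The integral on the left is $I$, so $I = \frac{7}{\left(a + 1\right)^{2}}$.

Setting $a = \frac{5}{4}$:
$$I = \frac{112}{81}.$$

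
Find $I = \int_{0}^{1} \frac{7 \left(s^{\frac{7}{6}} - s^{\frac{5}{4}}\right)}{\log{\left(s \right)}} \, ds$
$\log{\left(\frac{8031810176}{10460353203} \right)}$

Consider the one-parameter family: let $I(a) = \int_{0}^{1} \frac{7 \left(- s^{\frac{5}{4}} + s^{a}\right)}{\log{\left(s \right)}} \, ds$.

Since $\dfrac{\partial}{\partial a}\,s^{a} = s^{a} \ln s$, the $\ln s$ in the denominator cancels and
$$\frac{dI}{da} = \int_{0}^{1} 7 s^{a} \, ds = 7 \left[\frac{s^{a+1}}{a+1}\right]_0^1 = \frac{7}{a + 1}.$$

Integrating with respect to $a$ gives $I(a) = \log{\left(\frac{16384 \left(a + 1\right)^{7}}{4782969} \right)} + C$.

At $a = \frac{5}{4}$ the integrand is identically $0$, so $I(\frac{5}{4}) = 0$. The closed form gives $0$, hence $C = 0$.

Setting $a = \frac{7}{6}$:
$$I = \log{\left(\frac{8031810176}{10460353203} \right)}.$$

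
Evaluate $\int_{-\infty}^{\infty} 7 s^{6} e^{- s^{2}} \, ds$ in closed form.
$\frac{105 \sqrt{\pi}}{8}$

Consider the simpler parametrised integral
$$J(a) = \int_{-\infty}^{\infty} 7 e^{- a s^{2}} \, ds = \frac{7 \sqrt{\pi}}{\sqrt{a}}.$$

Differentiating under the integral sign brings down a factor of $(-s^2)$:
$$\frac{dJ}{da} = \int_{-\infty}^{\infty} - 7 s^{2} e^{- a s^{2}} \, ds = - \frac{7 \sqrt{\pi}}{2 a^{\frac{3}{2}}}.$$

Repeating $3$ times in total — each differentiation brings down another $(-s^2)$ — gives
$$\frac{d^{3}J}{da^{3}} = \int_{-\infty}^{\infty} - 7 s^{6} e^{- a s^{2}} \, ds = - \frac{105 \sqrt{\pi}}{8 a^{\frac{7}{2}}},$$
and the integrand here is $(-1)^{3}$ times the target integrand, so $I = (-1)^{3}\,\frac{d^{3}J}{da^{3}} = \frac{105 \sqrt{\pi}}{8 a^{\frac{7}{2}}}$.

Setting $a = 1$:
$$I = \frac{105 \sqrt{\pi}}{8}.$$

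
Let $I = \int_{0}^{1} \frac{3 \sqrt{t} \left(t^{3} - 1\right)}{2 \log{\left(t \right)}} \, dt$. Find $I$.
$\frac{3 \log{\left(3 \right)}}{2}$

Consider the one-parameter family: let $I(a) = \int_{0}^{1} \frac{3 \left(- \sqrt{t} + t^{a}\right)}{2 \log{\left(t \right)}} \, dt$.

Since $\dfrac{\partial}{\partial a}\,t^{a} = t^{a} \ln t$, the $\ln t$ in the denominator cancels and
$$\frac{dI}{da} = \int_{0}^{1} \frac{3}{2} t^{a} \, dt = \frac{3}{2} \left[\frac{t^{a+1}}{a+1}\right]_0^1 = \frac{3}{2 \left(a + 1\right)}.$$

Integrating with respect to $a$ gives $I(a) = \log{\left(\frac{2 \sqrt{6} \left(a + 1\right)^{\frac{3}{2}}}{9} \right)} + C$.

At $a = \frac{1}{2}$ the integrand is identically $0$, so $I(\frac{1}{2}) = 0$. The closed form gives $0$, hence $C = 0$.

Setting $a = \frac{7}{2}$:
$$I = \frac{3 \log{\left(3 \right)}}{2}.$$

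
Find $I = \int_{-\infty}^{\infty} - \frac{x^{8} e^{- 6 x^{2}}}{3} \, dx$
$- \frac{35 \sqrt{6} \sqrt{\pi}}{124416}$

Begin with the known integral
$$J(a) = \int_{-\infty}^{\infty} - \frac{e^{- a x^{2}}}{3} \, dx = - \frac{\sqrt{\pi}}{3 \sqrt{a}}.$$

Differentiating under the integral sign brings down a factor of $(-x^2)$:
$$\frac{dJ}{da} = \int_{-\infty}^{\infty} \frac{x^{2} e^{- a x^{2}}}{3} \, dx = \frac{\sqrt{\pi}}{6 a^{\frac{3}{2}}}.$$

Repeating $4$ times in total — each differentiation brings down another $(-x^2)$ — gives
$$\frac{d^{4}J}{da^{4}} = \int_{-\infty}^{\infty} - \frac{x^{8} e^{- a x^{2}}}{3} \, dx = - \frac{35 \sqrt{\pi}}{16 a^{\frac{9}{2}}},$$
and the integrand here is exactly the target integrand, so $I = - \frac{35 \sqrt{\pi}}{16 a^{\frac{9}{2}}}$.

Setting $a = 6$:
$$I = - \frac{35 \sqrt{6} \sqrt{\pi}}{124416}.$$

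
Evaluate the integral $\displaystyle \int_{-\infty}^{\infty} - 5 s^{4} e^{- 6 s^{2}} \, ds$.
$- \frac{5 \sqrt{6} \sqrt{\pi}}{288}$

Consider the simpler parametrised integral
$$J(a) = \int_{-\infty}^{\infty} - 5 e^{- a s^{2}} \, ds = - \frac{5 \sqrt{\pi}}{\sqrt{a}}.$$

Differentiating under the integral sign brings down a factor of $(-s^2)$:
$$\frac{dJ}{da} = \int_{-\infty}^{\infty} 5 s^{2} e^{- a s^{2}} \, ds = \frac{5 \sqrt{\pi}}{2 a^{\frac{3}{2}}}.$$

Repeating twice in total — each differentiation brings down another $(-s^2)$ — gives
$$\frac{d^{2}J}{da^{2}} = \int_{-\infty}^{\infty} - 5 s^{4} e^{- a s^{2}} \, ds = - \frac{15 \sqrt{\pi}}{4 a^{\frac{5}{2}}},$$
and the integrand here is exactly the target integrand, so $I = - \frac{15 \sqrt{\pi}}{4 a^{\frac{5}{2}}}$.

Setting $a = 6$:
$$I = - \frac{5 \sqrt{6} \sqrt{\pi}}{288}.$$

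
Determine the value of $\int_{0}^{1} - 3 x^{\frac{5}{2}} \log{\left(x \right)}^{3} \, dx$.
$\frac{288}{2401}$

Start from the elementary integral
$$J(a) = \int_{0}^{1} - 3 x^{a} \, dx = - \frac{3}{a + 1}.$$

Differentiating under the integral sign brings down a factor of $\ln x$:
$$\frac{dJ}{da} = \int_{0}^{1} - 3 x^{a} \log{\left(x \right)} \, dx = \frac{3}{\left(a + 1\right)^{2}}.$$

Repeating $3$ times in total — each differentiation brings down another $\ln x$ — gives
$$\frac{d^{3}J}{da^{3}} = \int_{0}^{1} - 3 x^{a} \log{\left(x \right)}^{3} \, dx = \frac{18}{\left(a + 1\right)^{4}},$$
and the integrand here is exactly the target integrand, so $I = \frac{18}{\left(a + 1\right)^{4}}$.

Setting $a = \frac{5}{2}$:
$$I = \frac{288}{2401}.$$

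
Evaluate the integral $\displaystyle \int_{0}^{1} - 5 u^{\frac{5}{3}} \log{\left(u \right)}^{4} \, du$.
$- \frac{3645}{4096}$

Begin with the known integral
$$J(a) = \int_{0}^{1} - 5 u^{a} \, du = - \frac{5}{a + 1}.$$

Differentiating under the integral sign brings down a factor of $\ln u$:
$$\frac{dJ}{da} = \int_{0}^{1} - 5 u^{a} \log{\left(u \right)} \, du = \frac{5}{\left(a + 1\right)^{2}}.$$

Repeating $4$ times in total — each differentiation brings down another $\ln u$ — gives
$$\frac{d^{4}J}{da^{4}} = \int_{0}^{1} - 5 u^{a} \log{\left(u \right)}^{4} \, du = - \frac{120}{\left(a + 1\right)^{5}},$$
and the integrand here is exactly the target integrand, so $I = - \frac{120}{\left(a + 1\right)^{5}}$.

Setting $a = \frac{5}{3}$:
$$I = - \frac{3645}{4096}.$$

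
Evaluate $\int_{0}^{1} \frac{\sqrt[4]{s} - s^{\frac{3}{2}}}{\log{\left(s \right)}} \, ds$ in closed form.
$- \log{\left(2 \right)}$

Consider the one-parameter family: let $I(a) = \int_{0}^{1} \frac{- s^{\frac{3}{2}} + s^{a}}{\log{\left(s \right)}} \, ds$.

Since $\dfrac{\partial}{\partial a}\,s^{a} = s^{a} \ln s$, the $\ln s$ in the denominator cancels and
$$\frac{dI}{da} = \int_{0}^{1} s^{a} \, ds = \left[\frac{s^{a+1}}{a+1}\right]_0^1 = \frac{1}{a + 1}.$$

Integrating with respect to $a$ gives $I(a) = \log{\left(\frac{2 a}{5} + \frac{2}{5} \right)} + C$.

At $a = \frac{3}{2}$ the integrand is identically $0$, so $I(\frac{3}{2}) = 0$. The closed form gives $0$, hence $C = 0$.

Setting $a = \frac{1}{4}$:
$$I = - \log{\left(2 \right)}.$$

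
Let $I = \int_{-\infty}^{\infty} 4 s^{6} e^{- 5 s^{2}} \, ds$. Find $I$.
$\frac{3 \sqrt{5} \sqrt{\pi}}{250}$

Consider the simpler parametrised integral
$$J(a) = \int_{-\infty}^{\infty} 4 e^{- a s^{2}} \, ds = \frac{4 \sqrt{\pi}}{\sqrt{a}}.$$

Differentiating under the integral sign brings down a factor of $(-s^2)$:
$$\frac{dJ}{da} = \int_{-\infty}^{\infty} - 4 s^{2} e^{- a s^{2}} \, ds = - \frac{2 \sqrt{\pi}}{a^{\frac{3}{2}}}.$$

Repeating $3$ times in total — each differentiation brings down another $(-s^2)$ — gives
$$\frac{d^{3}J}{da^{3}} = \int_{-\infty}^{\infty} - 4 s^{6} e^{- a s^{2}} \, ds = - \frac{15 \sqrt{\pi}}{2 a^{\frac{7}{2}}},$$
and the integrand here is $(-1)^{3}$ times the target integrand, so $I = (-1)^{3}\,\frac{d^{3}J}{da^{3}} = \frac{15 \sqrt{\pi}}{2 a^{\frac{7}{2}}}$.

Setting $a = 5$:
$$I = \frac{3 \sqrt{5} \sqrt{\pi}}{250}.$$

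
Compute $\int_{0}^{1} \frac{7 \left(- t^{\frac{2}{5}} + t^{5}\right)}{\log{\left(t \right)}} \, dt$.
$\log{\left(\frac{21870000000}{823543} \right)}$

Introduce a parameter $a$ in the exponent: let $I(a) = \int_{0}^{1} \frac{7 \left(- t^{\frac{2}{5}} + t^{a}\right)}{\log{\left(t \right)}} \, dt$.

Since $\dfrac{\partial}{\partial a}\,t^{a} = t^{a} \ln t$, the $\ln t$ in the denominator cancels and
$$\frac{dI}{da} = \int_{0}^{1} 7 t^{a} \, dt = 7 \left[\frac{t^{a+1}}{a+1}\right]_0^1 = \frac{7}{a + 1}.$$

Integrating with respect to $a$ gives $I(a) = \log{\left(\frac{78125 \left(a + 1\right)^{7}}{823543} \right)} + C$.

At $a = \frac{2}{5}$ the integrand is identically $0$, so $I(\frac{2}{5}) = 0$. The closed form gives $0$, hence $C = 0$.

Setting $a = 5$:
$$I = \log{\left(\frac{21870000000}{823543} \right)}.$$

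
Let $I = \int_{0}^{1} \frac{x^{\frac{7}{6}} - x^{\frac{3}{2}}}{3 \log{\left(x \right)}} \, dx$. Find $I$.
$- \frac{\log{\left(15 \right)}}{3} + \frac{\log{\left(13 \right)}}{3}$

Replace the exponent $\frac{3}{2}$ by a parameter $a$: let $I(a) = \int_{0}^{1} \frac{x^{\frac{7}{6}} - x^{a}}{3 \log{\left(x \right)}} \, dx$.

Since $\dfrac{\partial}{\partial a}\,x^{a} = x^{a} \ln x$, the $\ln x$ in the denominator cancels and
$$\frac{dI}{da} = \int_{0}^{1} - \frac{1}{3} x^{a} \, dx = - \frac{1}{3} \left[\frac{x^{a+1}}{a+1}\right]_0^1 = - \frac{1}{3 a + 3}.$$

Integrating with respect to $a$ gives $I(a) = - \frac{\log{\left(a + 1 \right)}}{3} - \frac{\log{\left(6 \right)}}{3} + \frac{\log{\left(13 \right)}}{3} + C$.

At $a = \frac{7}{6}$ the integrand is identically $0$, so $I(\frac{7}{6}) = 0$. The closed form gives $0$, hence $C = 0$.

Setting $a = \frac{3}{2}$:
$$I = - \frac{\log{\left(15 \right)}}{3} + \frac{\log{\left(13 \right)}}{3}.$$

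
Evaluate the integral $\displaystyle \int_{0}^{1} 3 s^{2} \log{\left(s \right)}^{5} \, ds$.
$- \frac{40}{81}$

Consider the simpler parametrised integral
$$J(a) = \int_{0}^{1} 3 s^{a} \, ds = \frac{3}{a + 1}.$$

Differentiating under the integral sign brings down a factor of $\ln s$:
$$\frac{dJ}{da} = \int_{0}^{1} 3 s^{a} \log{\left(s \right)} \, ds = - \frac{3}{\left(a + 1\right)^{2}}.$$

Repeating $5$ times in total — each differentiation brings down another $\ln s$ — gives
$$\frac{d^{5}J}{da^{5}} = \int_{0}^{1} 3 s^{a} \log{\left(s \right)}^{5} \, ds = - \frac{360}{\left(a + 1\right)^{6}},$$
and the integrand here is exactly the target integrand, so $I = - \frac{360}{\left(a + 1\right)^{6}}$.

Setting $a = 2$:
$$I = - \frac{40}{81}.$$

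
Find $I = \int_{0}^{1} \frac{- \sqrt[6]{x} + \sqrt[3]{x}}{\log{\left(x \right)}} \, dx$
$\log{\left(\frac{8}{7} \right)}$

Replace the exponent $\frac{1}{3}$ by a parameter $a$: let $I(a) = \int_{0}^{1} \frac{- \sqrt[6]{x} + x^{a}}{\log{\left(x \right)}} \, dx$.

Since $\dfrac{\partial}{\partial a}\,x^{a} = x^{a} \ln x$, the $\ln x$ in the denominator cancels and
$$\frac{dI}{da} = \int_{0}^{1} x^{a} \, dx = \left[\frac{x^{a+1}}{a+1}\right]_0^1 = \frac{1}{a + 1}.$$

Integrating with respect to $a$ gives $I(a) = \log{\left(\frac{6 a}{7} + \frac{6}{7} \right)} + C$.

At $a = \frac{1}{6}$ the integrand is identically $0$, so $I(\frac{1}{6}) = 0$. The closed form gives $0$, hence $C = 0$.

Setting $a = \frac{1}{3}$:
$$I = \log{\left(\frac{8}{7} \right)}.$$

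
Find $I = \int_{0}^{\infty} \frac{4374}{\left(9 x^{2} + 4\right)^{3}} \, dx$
$\frac{2187 \pi}{256}$

Begin with the known result
$$J(a) = \int_{0}^{\infty} \frac{6}{a^{2} + x^{2}} \, dx = \frac{3 \pi}{a}.$$

Differentiating under the integral sign with respect to $a$,
$$\frac{dJ}{da} = \int_{0}^{\infty} - \frac{12 a}{\left(a^{2} + x^{2}\right)^{2}} \, dx = - \frac{3 \pi}{a^{2}},$$
so $\int_{0}^{\infty} \frac{6}{\left(a^{2} + x^{2}\right)^{2}} \, dx = \frac{3 \pi}{2 a^{3}}$.

Repeating — each differentiation of $1/(x^2+a^2)^j$ produces $-2ja/(x^2+a^2)^{j+1}$ — and dividing through by $-2ja$ at each step yields, after $2$ differentiations in total,
$$\int_{0}^{\infty} \frac{6}{\left(a^{2} + x^{2}\right)^{3}} \, dx = \frac{9 \pi}{8 a^{5}}.$$

Setting $a = \frac{2}{3}$:
$$I = \frac{2187 \pi}{256}.$$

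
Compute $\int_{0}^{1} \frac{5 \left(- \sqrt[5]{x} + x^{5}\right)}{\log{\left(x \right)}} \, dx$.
$\log{\left(3125 \right)}$

Consider the one-parameter family: let $I(a) = \int_{0}^{1} \frac{5 \left(x^{5} - x^{a}\right)}{\log{\left(x \right)}} \, dx$.

Since $\dfrac{\partial}{\partial a}\,x^{a} = x^{a} \ln x$, the $\ln x$ in the denominator cancels and
$$\frac{dI}{da} = \int_{0}^{1} -5 x^{a} \, dx = -5 \left[\frac{x^{a+1}}{a+1}\right]_0^1 = - \frac{5}{a + 1}.$$

Integrating with respect to $a$ gives $I(a) = \log{\left(\frac{7776}{\left(a + 1\right)^{5}} \right)} + C$.

At $a = 5$ the integrand is identically $0$, so $I(5) = 0$. The closed form gives $0$, hence $C = 0$.

Setting $a = \frac{1}{5}$:
$$I = \log{\left(3125 \right)}.$$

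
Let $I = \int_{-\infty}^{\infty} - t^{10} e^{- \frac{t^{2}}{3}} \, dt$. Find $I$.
$- \frac{229635 \sqrt{3} \sqrt{\pi}}{32}$

Consider the simpler parametrised integral
$$J(a) = \int_{-\infty}^{\infty} - e^{- a t^{2}} \, dt = - \frac{\sqrt{\pi}}{\sqrt{a}}.$$

Differentiating under the integral sign brings down a factor of $(-t^2)$:
$$\frac{dJ}{da} = \int_{-\infty}^{\infty} t^{2} e^{- a t^{2}} \, dt = \frac{\sqrt{\pi}}{2 a^{\frac{3}{2}}}.$$

Repeating $5$ times in total — each differentiation brings down another $(-t^2)$ — gives
$$\frac{d^{5}J}{da^{5}} = \int_{-\infty}^{\infty} t^{10} e^{- a t^{2}} \, dt = \frac{945 \sqrt{\pi}}{32 a^{\frac{11}{2}}},$$
and the integrand here is $(-1)^{5}$ times the target integrand, so $I = (-1)^{5}\,\frac{d^{5}J}{da^{5}} = - \frac{945 \sqrt{\pi}}{32 a^{\frac{11}{2}}}$.

Setting $a = \frac{1}{3}$:
$$I = - \frac{229635 \sqrt{3} \sqrt{\pi}}{32}.$$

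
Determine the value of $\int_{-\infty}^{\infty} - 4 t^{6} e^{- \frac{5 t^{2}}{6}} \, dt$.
$- \frac{324 \sqrt{30} \sqrt{\pi}}{125}$

Consider the simpler parametrised integral
$$J(a) = \int_{-\infty}^{\infty} - 4 e^{- a t^{2}} \, dt = - \frac{4 \sqrt{\pi}}{\sqrt{a}}.$$

Differentiating under the integral sign brings down a factor of $(-t^2)$:
$$\frac{dJ}{da} = \int_{-\infty}^{\infty} 4 t^{2} e^{- a t^{2}} \, dt = \frac{2 \sqrt{\pi}}{a^{\frac{3}{2}}}.$$

Repeating $3$ times in total — each differentiation brings down another $(-t^2)$ — gives
$$\frac{d^{3}J}{da^{3}} = \int_{-\infty}^{\infty} 4 t^{6} e^{- a t^{2}} \, dt = \frac{15 \sqrt{\pi}}{2 a^{\frac{7}{2}}},$$
and the integrand here is $(-1)^{3}$ times the target integrand, so $I = (-1)^{3}\,\frac{d^{3}J}{da^{3}} = - \frac{15 \sqrt{\pi}}{2 a^{\frac{7}{2}}}$.

Setting $a = \frac{5}{6}$:
$$I = - \frac{324 \sqrt{30} \sqrt{\pi}}{125}.$$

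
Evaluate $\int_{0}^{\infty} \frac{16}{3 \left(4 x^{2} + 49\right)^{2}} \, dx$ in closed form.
$\frac{2 \pi}{1029}$

Begin with the known result
$$J(a) = \int_{0}^{\infty} \frac{1}{3 \left(a^{2} + x^{2}\right)} \, dx = \frac{\pi}{6 a}.$$

Differentiating under the integral sign with respect to $a$,
$$\frac{dJ}{da} = \int_{0}^{\infty} - \frac{2 a}{3 \left(a^{2} + x^{2}\right)^{2}} \, dx = - \frac{\pi}{6 a^{2}},$$
so $\int_{0}^{\infty} \frac{1}{3 \left(a^{2} + x^{2}\right)^{2}} \, dx = \frac{\pi}{12 a^{3}}$.

Setting $a = \frac{7}{2}$:
$$I = \frac{2 \pi}{1029}.$$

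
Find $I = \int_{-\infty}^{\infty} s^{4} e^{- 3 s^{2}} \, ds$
$\frac{\sqrt{3} \sqrt{\pi}}{36}$

Consider the simpler parametrised integral
$$J(a) = \int_{-\infty}^{\infty} e^{- a s^{2}} \, ds = \frac{\sqrt{\pi}}{\sqrt{a}}.$$

Differentiating under the integral sign brings down a factor of $(-s^2)$:
$$\frac{dJ}{da} = \int_{-\infty}^{\infty} - s^{2} e^{- a s^{2}} \, ds = - \frac{\sqrt{\pi}}{2 a^{\frac{3}{2}}}.$$

Repeating twice in total — each differentiation brings down another $(-s^2)$ — gives
$$\frac{d^{2}J}{da^{2}} = \int_{-\infty}^{\infty} s^{4} e^{- a s^{2}} \, ds = \frac{3 \sqrt{\pi}}{4 a^{\frac{5}{2}}},$$
and the integrand here is exactly the target integrand, so $I = \frac{3 \sqrt{\pi}}{4 a^{\frac{5}{2}}}$.

Setting $a = 3$:
$$I = \frac{\sqrt{3} \sqrt{\pi}}{36}.$$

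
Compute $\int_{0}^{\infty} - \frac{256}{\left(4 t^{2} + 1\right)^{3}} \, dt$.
$- 24 \pi$

Recall the elementary integral
$$J(a) = \int_{0}^{\infty} - \frac{4}{a^{2} + t^{2}} \, dt = - \frac{2 \pi}{a}.$$

Differentiating under the integral sign with respect to $a$,
$$\frac{dJ}{da} = \int_{0}^{\infty} \frac{8 a}{\left(a^{2} + t^{2}\right)^{2}} \, dt = \frac{2 \pi}{a^{2}},$$
so $\int_{0}^{\infty} - \frac{4}{\left(a^{2} + t^{2}\right)^{2}} \, dt = - \frac{\pi}{a^{3}}$.

Repeating — each differentiation of $1/(t^2+a^2)^j$ produces $-2ja/(t^2+a^2)^{j+1}$ — and dividing through by $-2ja$ at each step yields, after $2$ differentiations in total,
$$\int_{0}^{\infty} - \frac{4}{\left(a^{2} + t^{2}\right)^{3}} \, dt = - \frac{3 \pi}{4 a^{5}}.$$

Setting $a = \frac{1}{2}$:
$$I = - 24 \pi.$$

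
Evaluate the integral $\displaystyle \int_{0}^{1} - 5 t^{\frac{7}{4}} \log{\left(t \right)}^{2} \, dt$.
$- \frac{640}{1331}$

Consider the simpler parametrised integral
$$J(a) = \int_{0}^{1} - 5 t^{a} \, dt = - \frac{5}{a + 1}.$$

Differentiating under the integral sign brings down a factor of $\ln t$:
$$\frac{dJ}{da} = \int_{0}^{1} - 5 t^{a} \log{\left(t \right)} \, dt = \frac{5}{\left(a + 1\right)^{2}}.$$

Repeating twice in total — each differentiation brings down another $\ln t$ — gives
$$\frac{d^{2}J}{da^{2}} = \int_{0}^{1} - 5 t^{a} \log{\left(t \right)}^{2} \, dt = - \frac{10}{\left(a + 1\right)^{3}},$$
and the integrand here is exactly the target integrand, so $I = - \frac{10}{\left(a + 1\right)^{3}}$.

Setting $a = \frac{7}{4}$:
$$I = - \frac{640}{1331}.$$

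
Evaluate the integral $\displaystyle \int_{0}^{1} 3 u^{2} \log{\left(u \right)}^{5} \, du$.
$- \frac{40}{81}$

Consider the simpler parametrised integral
$$J(a) = \int_{0}^{1} 3 u^{a} \, du = \frac{3}{a + 1}.$$

Differentiating under the integral sign brings down a factor of $\ln u$:
$$\frac{dJ}{da} = \int_{0}^{1} 3 u^{a} \log{\left(u \right)} \, du = - \frac{3}{\left(a + 1\right)^{2}}.$$

Repeating $5$ times in total — each differentiation brings down another $\ln u$ — gives
$$\frac{d^{5}J}{da^{5}} = \int_{0}^{1} 3 u^{a} \log{\left(u \right)}^{5} \, du = - \frac{360}{\left(a + 1\right)^{6}},$$
and the integrand here is exactly the target integrand, so $I = - \frac{360}{\left(a + 1\right)^{6}}$.

Setting $a = 2$:
$$I = - \frac{40}{81}.$$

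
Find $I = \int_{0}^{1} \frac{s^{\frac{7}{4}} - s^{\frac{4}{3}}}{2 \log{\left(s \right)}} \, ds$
$\log{\left(\frac{\sqrt{231}}{14} \right)}$

Introduce a parameter $a$ in the exponent: let $I(a) = \int_{0}^{1} \frac{s^{\frac{7}{4}} - s^{a}}{2 \log{\left(s \right)}} \, ds$.

Since $\dfrac{\partial}{\partial a}\,s^{a} = s^{a} \ln s$, the $\ln s$ in the denominator cancels and
$$\frac{dI}{da} = \int_{0}^{1} - \frac{1}{2} s^{a} \, ds = - \frac{1}{2} \left[\frac{s^{a+1}}{a+1}\right]_0^1 = - \frac{1}{2 a + 2}.$$

Integrating with respect to $a$ gives $I(a) = - \frac{\log{\left(a + 1 \right)}}{2} - \log{\left(2 \right)} + \frac{\log{\left(11 \right)}}{2} + C$.

At $a = \frac{7}{4}$ the integrand is identically $0$, so $I(\frac{7}{4}) = 0$. The closed form gives $0$, hence $C = 0$.

Setting $a = \frac{4}{3}$:
$$I = \log{\left(\frac{\sqrt{231}}{14} \right)}.$$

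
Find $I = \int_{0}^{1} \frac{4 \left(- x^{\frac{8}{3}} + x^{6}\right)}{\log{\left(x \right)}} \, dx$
$\log{\left(\frac{194481}{14641} \right)}$

Replace the exponent $6$ by a parameter $a$: let $I(a) = \int_{0}^{1} \frac{4 \left(- x^{\frac{8}{3}} + x^{a}\right)}{\log{\left(x \right)}} \, dx$.

Since $\dfrac{\partial}{\partial a}\,x^{a} = x^{a} \ln x$, the $\ln x$ in the denominator cancels and
$$\frac{dI}{da} = \int_{0}^{1} 4 x^{a} \, dx = 4 \left[\frac{x^{a+1}}{a+1}\right]_0^1 = \frac{4}{a + 1}.$$

Integrating with respect to $a$ gives $I(a) = \log{\left(\frac{81 \left(a + 1\right)^{4}}{14641} \right)} + C$.

At $a = \frac{8}{3}$ the integrand is identically $0$, so $I(\frac{8}{3}) = 0$. The closed form gives $0$, hence $C = 0$.

Setting $a = 6$:
$$I = \log{\left(\frac{194481}{14641} \right)}.$$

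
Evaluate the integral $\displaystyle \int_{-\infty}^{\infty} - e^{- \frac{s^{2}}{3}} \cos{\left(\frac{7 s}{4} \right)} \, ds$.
$- \frac{\sqrt{3} \sqrt{\pi}}{e^{\frac{147}{64}}}$

Define $I(b) = \int_{-\infty}^{\infty} - e^{- \frac{s^{2}}{3}} \cos{\left(b s \right)} \, ds$.

Differentiating under the integral sign,
$$I'(b) = \int_{-\infty}^{\infty} s e^{- \frac{s^{2}}{3}} \sin{\left(b s \right)} \, ds.$$

Integrate $\int_{-\infty}^{\infty} s \sin(b s)\, e^{- \frac{s^{2}}{3}}\, ds$ by parts with $u = \sin(b s)$ and $dv = s\, e^{- \frac{s^{2}}{3}}\, ds$, giving $v = - \frac{3 e^{- \frac{s^{2}}{3}}}{2}$. The boundary term vanishes and
$$\int_{-\infty}^{\infty} s \sin(b s)\, e^{- \frac{s^{2}}{3}}\, ds = \frac{3 b}{2} \int_{-\infty}^{\infty} \cos(b s)\, e^{- \frac{s^{2}}{3}}\, ds,$$
so $I'(b) = - \frac{3 b}{2}\, I(b)$.

This is a separable first-order ODE; solving with the initial condition $I(0) = \int_{-\infty}^{\infty} - e^{- \frac{s^{2}}{3}}\,ds = - \sqrt{3} \sqrt{\pi}$ gives
$$I(b) = - \sqrt{3} \sqrt{\pi} e^{- \frac{3 b^{2}}{4}}.$$

Setting $b = \frac{7}{4}$:
$$I = - \frac{\sqrt{3} \sqrt{\pi}}{e^{\frac{147}{64}}}.$$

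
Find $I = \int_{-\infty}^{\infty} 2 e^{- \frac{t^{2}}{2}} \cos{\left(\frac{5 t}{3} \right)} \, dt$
$\frac{2 \sqrt{2} \sqrt{\pi}}{e^{\frac{25}{18}}}$

Treat the cosine frequency as a parameter and define $I(b) = \int_{-\infty}^{\infty} 2 e^{- \frac{t^{2}}{2}} \cos{\left(b t \right)} \, dt$.

Differentiating under the integral sign,
$$I'(b) = \int_{-\infty}^{\infty} - 2 t e^{- \frac{t^{2}}{2}} \sin{\left(b t \right)} \, dt.$$

Integrate $\int_{-\infty}^{\infty} t \sin(b t)\, e^{- \frac{t^{2}}{2}}\, dt$ by parts with $u = \sin(b t)$ and $dv = t\, e^{- \frac{t^{2}}{2}}\, dt$, giving $v = - e^{- \frac{t^{2}}{2}}$. The boundary term vanishes and
$$\int_{-\infty}^{\infty} t \sin(b t)\, e^{- \frac{t^{2}}{2}}\, dt = b \int_{-\infty}^{\infty} \cos(b t)\, e^{- \frac{t^{2}}{2}}\, dt,$$
so $I'(b) = - b\, I(b)$.

This is a separable first-order ODE; solving with the initial condition $I(0) = \int_{-\infty}^{\infty} 2 e^{- \frac{t^{2}}{2}}\,dt = 2 \sqrt{2} \sqrt{\pi}$ gives
$$I(b) = 2 \sqrt{2} \sqrt{\pi} e^{- \frac{b^{2}}{2}}.$$

Setting $b = \frac{5}{3}$:
$$I = \frac{2 \sqrt{2} \sqrt{\pi}}{e^{\frac{25}{18}}}.$$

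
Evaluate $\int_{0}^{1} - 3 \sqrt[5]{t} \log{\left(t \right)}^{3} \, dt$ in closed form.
$\frac{625}{72}$

Start from the elementary integral
$$J(a) = \int_{0}^{1} - 3 t^{a} \, dt = - \frac{3}{a + 1}.$$

Differentiating under the integral sign brings down a factor of $\ln t$:
$$\frac{dJ}{da} = \int_{0}^{1} - 3 t^{a} \log{\left(t \right)} \, dt = \frac{3}{\left(a + 1\right)^{2}}.$$

Repeating $3$ times in total — each differentiation brings down another $\ln t$ — gives
$$\frac{d^{3}J}{da^{3}} = \int_{0}^{1} - 3 t^{a} \log{\left(t \right)}^{3} \, dt = \frac{18}{\left(a + 1\right)^{4}},$$
and the integrand here is exactly the target integrand, so $I = \frac{18}{\left(a + 1\right)^{4}}$.

Setting $a = \frac{1}{5}$:
$$I = \frac{625}{72}.$$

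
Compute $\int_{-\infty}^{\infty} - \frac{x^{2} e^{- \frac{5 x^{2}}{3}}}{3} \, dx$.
$- \frac{\sqrt{15} \sqrt{\pi}}{50}$

Begin with the known integral
$$J(a) = \int_{-\infty}^{\infty} - \frac{e^{- a x^{2}}}{3} \, dx = - \frac{\sqrt{\pi}}{3 \sqrt{a}}.$$

Differentiating under the integral sign brings down a factor of $(-x^2)$:
$$\frac{dJ}{da} = \int_{-\infty}^{\infty} \frac{x^{2} e^{- a x^{2}}}{3} \, dx = \frac{\sqrt{\pi}}{6 a^{\frac{3}{2}}}.$$

The integral on the left is $-I$, so $I = - \frac{\sqrt{\pi}}{6 a^{\frac{3}{2}}}$.

Setting $a = \frac{5}{3}$:
$$I = - \frac{\sqrt{15} \sqrt{\pi}}{50}.$$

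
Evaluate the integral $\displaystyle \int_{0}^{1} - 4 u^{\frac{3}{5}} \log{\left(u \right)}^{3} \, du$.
$\frac{1875}{512}$

Consider the simpler parametrised integral
$$J(a) = \int_{0}^{1} - 4 u^{a} \, du = - \frac{4}{a + 1}.$$

Differentiating under the integral sign brings down a factor of $\ln u$:
$$\frac{dJ}{da} = \int_{0}^{1} - 4 u^{a} \log{\left(u \right)} \, du = \frac{4}{\left(a + 1\right)^{2}}.$$

Repeating $3$ times in total — each differentiation brings down another $\ln u$ — gives
$$\frac{d^{3}J}{da^{3}} = \int_{0}^{1} - 4 u^{a} \log{\left(u \right)}^{3} \, du = \frac{24}{\left(a + 1\right)^{4}},$$
and the integrand here is exactly the target integrand, so $I = \frac{24}{\left(a + 1\right)^{4}}$.

Setting $a = \frac{3}{5}$:
$$I = \frac{1875}{512}.$$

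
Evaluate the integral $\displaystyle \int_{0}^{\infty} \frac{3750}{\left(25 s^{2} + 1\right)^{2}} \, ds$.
$\frac{375 \pi}{2}$

Begin with the known result
$$J(a) = \int_{0}^{\infty} \frac{6}{a^{2} + s^{2}} \, ds = \frac{3 \pi}{a}.$$

Differentiating under the integral sign with respect to $a$,
$$\frac{dJ}{da} = \int_{0}^{\infty} - \frac{12 a}{\left(a^{2} + s^{2}\right)^{2}} \, ds = - \frac{3 \pi}{a^{2}},$$
so $\int_{0}^{\infty} \frac{6}{\left(a^{2} + s^{2}\right)^{2}} \, ds = \frac{3 \pi}{2 a^{3}}$.

Setting $a = \frac{1}{5}$:
$$I = \frac{375 \pi}{2}.$$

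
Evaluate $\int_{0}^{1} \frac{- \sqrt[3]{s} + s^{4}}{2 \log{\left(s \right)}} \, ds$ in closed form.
$\log{\left(\frac{\sqrt{15}}{2} \right)}$

Replace the exponent $4$ by a parameter $a$: let $I(a) = \int_{0}^{1} \frac{- \sqrt[3]{s} + s^{a}}{2 \log{\left(s \right)}} \, ds$.

Since $\dfrac{\partial}{\partial a}\,s^{a} = s^{a} \ln s$, the $\ln s$ in the denominator cancels and
$$\frac{dI}{da} = \int_{0}^{1} \frac{1}{2} s^{a} \, ds = \frac{1}{2} \left[\frac{s^{a+1}}{a+1}\right]_0^1 = \frac{1}{2 \left(a + 1\right)}.$$

Integrating with respect to $a$ gives $I(a) = \frac{\log{\left(a + 1 \right)}}{2} - \log{\left(2 \right)} + \frac{\log{\left(3 \right)}}{2} + C$.

At $a = \frac{1}{3}$ the integrand is identically $0$, so $I(\frac{1}{3}) = 0$. The closed form gives $0$, hence $C = 0$.

Setting $a = 4$:
$$I = \log{\left(\frac{\sqrt{15}}{2} \right)}.$$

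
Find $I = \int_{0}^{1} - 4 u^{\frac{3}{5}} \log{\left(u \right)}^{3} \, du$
$\frac{1875}{512}$

Consider the simpler parametrised integral
$$J(a) = \int_{0}^{1} - 4 u^{a} \, du = - \frac{4}{a + 1}.$$

Differentiating under the integral sign brings down a factor of $\ln u$:
$$\frac{dJ}{da} = \int_{0}^{1} - 4 u^{a} \log{\left(u \right)} \, du = \frac{4}{\left(a + 1\right)^{2}}.$$

Repeating $3$ times in total — each differentiation brings down another $\ln u$ — gives
$$\frac{d^{3}J}{da^{3}} = \int_{0}^{1} - 4 u^{a} \log{\left(u \right)}^{3} \, du = \frac{24}{\left(a + 1\right)^{4}},$$
and the integrand here is exactly the target integrand, so $I = \frac{24}{\left(a + 1\right)^{4}}$.

Setting $a = \frac{3}{5}$:
$$I = \frac{1875}{512}.$$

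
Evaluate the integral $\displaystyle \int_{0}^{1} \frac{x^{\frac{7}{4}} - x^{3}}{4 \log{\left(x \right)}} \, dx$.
$- \log{\left(2 \right)} + \frac{\log{\left(11 \right)}}{4}$

Replace the exponent $\frac{7}{4}$ by a parameter $a$: let $I(a) = \int_{0}^{1} \frac{- x^{3} + x^{a}}{4 \log{\left(x \right)}} \, dx$.

Since $\dfrac{\partial}{\partial a}\,x^{a} = x^{a} \ln x$, the $\ln x$ in the denominator cancels and
$$\frac{dI}{da} = \int_{0}^{1} \frac{1}{4} x^{a} \, dx = \frac{1}{4} \left[\frac{x^{a+1}}{a+1}\right]_0^1 = \frac{1}{4 \left(a + 1\right)}.$$

Integrating with respect to $a$ gives $I(a) = \frac{\log{\left(a + 1 \right)}}{4} - \frac{\log{\left(2 \right)}}{2} + C$.

At $a = 3$ the integrand is identically $0$, so $I(3) = 0$. The closed form gives $0$, hence $C = 0$.

Setting $a = \frac{7}{4}$:
$$I = - \log{\left(2 \right)} + \frac{\log{\left(11 \right)}}{4}.$$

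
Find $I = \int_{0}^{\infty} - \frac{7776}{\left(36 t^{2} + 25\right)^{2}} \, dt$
$- \frac{324 \pi}{125}$

Start from the standard arctangent integral
$$J(a) = \int_{0}^{\infty} - \frac{6}{a^{2} + t^{2}} \, dt = - \frac{3 \pi}{a}.$$

Differentiating under the integral sign with respect to $a$,
$$\frac{dJ}{da} = \int_{0}^{\infty} \frac{12 a}{\left(a^{2} + t^{2}\right)^{2}} \, dt = \frac{3 \pi}{a^{2}},$$
so $\int_{0}^{\infty} - \frac{6}{\left(a^{2} + t^{2}\right)^{2}} \, dt = - \frac{3 \pi}{2 a^{3}}$.

Setting $a = \frac{5}{6}$:
$$I = - \frac{324 \pi}{125}.$$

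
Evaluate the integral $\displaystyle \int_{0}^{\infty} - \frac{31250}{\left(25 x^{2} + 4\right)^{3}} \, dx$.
$- \frac{9375 \pi}{256}$

Recall the elementary integral
$$J(a) = \int_{0}^{\infty} - \frac{2}{a^{2} + x^{2}} \, dx = - \frac{\pi}{a}.$$

Differentiating under the integral sign with respect to $a$,
$$\frac{dJ}{da} = \int_{0}^{\infty} \frac{4 a}{\left(a^{2} + x^{2}\right)^{2}} \, dx = \frac{\pi}{a^{2}},$$
so $\int_{0}^{\infty} - \frac{2}{\left(a^{2} + x^{2}\right)^{2}} \, dx = - \frac{\pi}{2 a^{3}}$.

Repeating — each differentiation of $1/(x^2+a^2)^j$ produces $-2ja/(x^2+a^2)^{j+1}$ — and dividing through by $-2ja$ at each step yields, after $2$ differentiations in total,
$$\int_{0}^{\infty} - \frac{2}{\left(a^{2} + x^{2}\right)^{3}} \, dx = - \frac{3 \pi}{8 a^{5}}.$$

Setting $a = \frac{2}{5}$:
$$I = - \frac{9375 \pi}{256}.$$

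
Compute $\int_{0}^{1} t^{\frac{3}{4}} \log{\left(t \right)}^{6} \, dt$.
$\frac{11796480}{823543}$

Start from the elementary integral
$$J(a) = \int_{0}^{1} t^{a} \, dt = \frac{1}{a + 1}.$$

Differentiating under the integral sign brings down a factor of $\ln t$:
$$\frac{dJ}{da} = \int_{0}^{1} t^{a} \log{\left(t \right)} \, dt = - \frac{1}{\left(a + 1\right)^{2}}.$$

Repeating $6$ times in total — each differentiation brings down another $\ln t$ — gives
$$\frac{d^{6}J}{da^{6}} = \int_{0}^{1} t^{a} \log{\left(t \right)}^{6} \, dt = \frac{720}{\left(a + 1\right)^{7}},$$
and the integrand here is exactly the target integrand, so $I = \frac{720}{\left(a + 1\right)^{7}}$.

Setting $a = \frac{3}{4}$:
$$I = \frac{11796480}{823543}.$$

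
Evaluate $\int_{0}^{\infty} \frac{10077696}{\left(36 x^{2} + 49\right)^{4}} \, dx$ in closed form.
$\frac{262440 \pi}{823543}$

Recall the elementary integral
$$J(a) = \int_{0}^{\infty} \frac{6}{a^{2} + x^{2}} \, dx = \frac{3 \pi}{a}.$$

Differentiating under the integral sign with respect to $a$,
$$\frac{dJ}{da} = \int_{0}^{\infty} - \frac{12 a}{\left(a^{2} + x^{2}\right)^{2}} \, dx = - \frac{3 \pi}{a^{2}},$$
so $\int_{0}^{\infty} \frac{6}{\left(a^{2} + x^{2}\right)^{2}} \, dx = \frac{3 \pi}{2 a^{3}}$.

Repeating — each differentiation of $1/(x^2+a^2)^j$ produces $-2ja/(x^2+a^2)^{j+1}$ — and dividing through by $-2ja$ at each step yields, after $3$ differentiations in total,
$$\int_{0}^{\infty} \frac{6}{\left(a^{2} + x^{2}\right)^{4}} \, dx = \frac{15 \pi}{16 a^{7}}.$$

Setting $a = \frac{7}{6}$:
$$I = \frac{262440 \pi}{823543}.$$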